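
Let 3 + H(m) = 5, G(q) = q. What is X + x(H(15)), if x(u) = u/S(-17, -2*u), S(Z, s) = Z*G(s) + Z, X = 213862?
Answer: 10906964/51 ≈ 2.1386e+5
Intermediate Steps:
H(m) = 2 (H(m) = -3 + 5 = 2)
S(Z, s) = Z + Z*s (S(Z, s) = Z*s + Z = Z + Z*s)
x(u) = u/(-17 + 34*u) (x(u) = u/((-17*(1 - 2*u))) = u/(-17 + 34*u))
X + x(H(15)) = 213862 + (1/17)*2/(-1 + 2*2) = 213862 + (1/17)*2/(-1 + 4) = 213862 + (1/17)*2/3 = 213862 + (1/17)*2*(1/3) = 213862 + 2/51 = 10906964/51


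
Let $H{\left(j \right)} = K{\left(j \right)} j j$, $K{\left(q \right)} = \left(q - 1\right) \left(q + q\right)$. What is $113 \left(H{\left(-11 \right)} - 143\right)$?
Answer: $3593513$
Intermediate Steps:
$K{\left(q \right)} = 2 q \left(-1 + q\right)$ ($K{\left(q \right)} = \left(-1 + q\right) 2 q = 2 q \left(-1 + q\right)$)
$H{\left(j \right)} = 2 j^{3} \left(-1 + j\right)$ ($H{\left(j \right)} = 2 j \left(-1 + j\right) j j = 2 j^{2} \left(-1 + j\right) j = 2 j^{3} \left(-1 + j\right)$)
$113 \left(H{\left(-11 \right)} - 143\right) = 113 \left(2 \left(-11\right)^{3} \left(-1 - 11\right) - 143\right) = 113 \left(2 \left(-1331\right) \left(-12\right) - 143\right) = 113 \left(31944 - 143\right) = 113 \cdot 31801 = 3593513$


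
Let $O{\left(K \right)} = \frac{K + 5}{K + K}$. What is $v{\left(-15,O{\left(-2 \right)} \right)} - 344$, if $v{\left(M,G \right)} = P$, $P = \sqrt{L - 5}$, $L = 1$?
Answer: $-344 + 2 i \approx -344.0 + 2.0 i$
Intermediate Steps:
$O{\left(K \right)} = \frac{5 + K}{2 K}$
$P = 2 i$ ($P = \sqrt{1 - 5} = \sqrt{-4} = 2 i \approx 2.0 i$)
$v{\left(M,G \right)} = 2 i$
$v{\left(-15,O{\left(-2 \right)} \right)} - 344 = 2 i - 344 = -344 + 2 i$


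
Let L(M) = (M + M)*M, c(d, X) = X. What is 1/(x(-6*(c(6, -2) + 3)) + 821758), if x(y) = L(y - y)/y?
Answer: 1/821758 ≈ 1.2169e-6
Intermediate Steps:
L(M) = 2*M² (L(M) = (2*M)*M = 2*M²)
x(y) = 0 (x(y) = (2*(y - y)²)/y = (2*0²)/y = (2*0)/y = 0/y = 0)
1/(x(-6*(c(6, -2) + 3)) + 821758) = 1/(0 + 821758) = 1/821758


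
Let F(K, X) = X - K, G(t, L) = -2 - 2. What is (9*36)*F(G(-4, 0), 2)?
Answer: 1944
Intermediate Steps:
G(t, L) = -4
(9*36)*F(G(-4, 0), 2) = (9*36)*(2 - 1*(-4)) = 324*(2 + 4) = 324*6 = 1944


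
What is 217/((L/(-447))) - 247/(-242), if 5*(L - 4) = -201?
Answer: 117413497/43802 ≈ 2680.6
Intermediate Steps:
L = -181/5 (L = 4 + (⅕)*(-201) = 4 - 201/5 = -181/5 ≈ -36.200)
217/((L/(-447))) - 247/(-242) = 217/((-181/5/(-447))) - 247/(-242) = 217/((-181/5*(-1/447))) - 247*(-1/242) = 217/(181/2235) + 247/242 = 217*(2235/181) + 247/242 = 484995/181 + 247/242 = 117413497/43802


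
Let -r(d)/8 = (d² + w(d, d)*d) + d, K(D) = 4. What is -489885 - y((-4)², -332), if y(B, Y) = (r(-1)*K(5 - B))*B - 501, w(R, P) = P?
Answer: -488872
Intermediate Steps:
r(d) = -16*d² - 8*d (r(d) = -8*((d² + d*d) + d) = -8*((d² + d²) + d) = -8*(2*d² + d) = -8*(d + 2*d²) = -16*d² - 8*d)
y(B, Y) = -501 - 32*B (y(B, Y) = (-8*(-1)*(1 + 2*(-1))*4)*B - 501 = (-8*(-1)*(1 - 2)*4)*B - 501 = (-8*(-1)*(-1)*4)*B - 501 = (-8*4)*B - 501 = -32*B - 501 = -501 - 32*B)
-489885 - y((-4)², -332) = -489885 - (-501 - 32*(-4)²) = -489885 - (-501 - 32*16) = -489885 - (-501 - 512) = -489885 - 1*(-1013) = -489885 + 1013 = -488872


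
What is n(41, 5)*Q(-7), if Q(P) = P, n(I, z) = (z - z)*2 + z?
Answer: -35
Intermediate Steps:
n(I, z) = z (n(I, z) = 0*2 + z = 0 + z = z)
n(41, 5)*Q(-7) = 5*(-7) = -35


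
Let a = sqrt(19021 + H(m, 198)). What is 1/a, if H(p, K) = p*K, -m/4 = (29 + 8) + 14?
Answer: -I*sqrt(21371)/21371 ≈ -0.0068405*I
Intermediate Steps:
m = -204 (m = -4*((29 + 8) + 14) = -4*(37 + 14) = -4*51 = -204)
H(p, K) = K*p
a = I*sqrt(21371) (a = sqrt(19021 + 198*(-204)) = sqrt(19021 - 40392) = sqrt(-21371) = I*sqrt(21371) ≈ 146.19*I)
1/a = 1/(I*sqrt(21371)) = -I*sqrt(21371)/21371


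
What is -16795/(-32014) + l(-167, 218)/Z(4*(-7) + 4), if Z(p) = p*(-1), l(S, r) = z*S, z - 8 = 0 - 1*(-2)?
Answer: -13265075/192084 ≈ -69.059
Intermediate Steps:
z = 10 (z = 8 + (0 - 1*(-2)) = 8 + (0 + 2) = 8 + 2 = 10)
l(S, r) = 10*S
Z(p) = -p
-16795/(-32014) + l(-167, 218)/Z(4*(-7) + 4) = -16795/(-32014) + (10*(-167))/((-(4*(-7) + 4))) = -16795*(-1/32014) - 1670*(-1/(-28 + 4)) = 16795/32014 - 1670/((-1*(-24))) = 16795/32014 - 1670/24 = 16795/32014 - 1670*1/24 = 16795/32014 - 835/12 = -13265075/192084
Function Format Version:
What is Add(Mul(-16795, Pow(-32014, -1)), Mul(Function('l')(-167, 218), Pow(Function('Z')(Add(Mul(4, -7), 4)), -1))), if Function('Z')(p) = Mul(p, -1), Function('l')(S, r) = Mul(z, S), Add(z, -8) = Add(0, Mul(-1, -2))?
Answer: Rational(-13265075, 192084) ≈ -69.059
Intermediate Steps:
z = 10 (z = Add(8, Add(0, Mul(-1, -2))) = Add(8, Add(0, 2)) = Add(8, 2) = 10)
Function('l')(S, r) = Mul(10, S)
Function('Z')(p) = Mul(-1, p)
Add(Mul(-16795, Pow(-32014, -1)), Mul(Function('l')(-167, 218), Pow(Function('Z')(Add(Mul(4, -7), 4)), -1))) = Add(Mul(-16795, Pow(-32014, -1)), Mul(Mul(10, -167), Pow(Mul(-1, Add(Mul(4, -7), 4)), -1))) = Add(Mul(-16795, Rational(-1, 32014)), Mul(-1670, Pow(Mul(-1, Add(-28, 4)), -1))) = Add(Rational(16795, 32014), Mul(-1670, Pow(Mul(-1, -24), -1))) = Add(Rational(16795, 32014), Mul(-1670, Pow(24, -1))) = Add(Rational(16795, 32014), Mul(-1670, Rational(1, 24))) = Add(Rational(16795, 32014), Rational(-835, 12)) = Rational(-13265075, 192084)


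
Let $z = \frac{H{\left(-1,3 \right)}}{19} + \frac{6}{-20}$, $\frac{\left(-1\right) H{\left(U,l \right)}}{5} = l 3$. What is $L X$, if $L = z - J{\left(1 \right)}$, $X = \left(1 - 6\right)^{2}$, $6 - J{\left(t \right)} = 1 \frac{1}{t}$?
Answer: $- \frac{7285}{38} \approx -191.71$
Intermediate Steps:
$H{\left(U,l \right)} = - 15 l$ ($H{\left(U,l \right)} = - 5 l 3 = - 5 \cdot 3 l = - 15 l$)
$J{\left(t \right)} = 6 - \frac{1}{t}$ ($J{\left(t \right)} = 6 - 1 \frac{1}{t} = 6 - \frac{1}{t}$)
$z = - \frac{507}{190}$ ($z = \frac{\left(-15\right) 3}{19} + \frac{6}{-20} = \left(-45\right) \frac{1}{19} + 6 \left(- \frac{1}{20}\right) = - \frac{45}{19} - \frac{3}{10} = - \frac{507}{190} \approx -2.6684$)
$X = 25$ ($X = \left(-5\right)^{2} = 25$)
$L = - \frac{1457}{190}$ ($L = - \frac{507}{190} - \left(6 - 1^{-1}\right) = - \frac{507}{190} - \left(6 - 1\right) = - \frac{507}{190} - 5 = - \frac{1457}{190} \approx -7.6684$)
$L X = \left(- \frac{1457}{190}\right) 25 = - \frac{7285}{38}$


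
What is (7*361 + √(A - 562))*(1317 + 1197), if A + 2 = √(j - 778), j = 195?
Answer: 6352878 + 2514*√(-564 + I*√583) ≈ 6.3542e+6 + 59718.0*I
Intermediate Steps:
A = -2 + I*√583 (A = -2 + √(195 - 778) = -2 + √(-583) = -2 + I*√583 ≈ -2.0 + 24.145*I)
(7*361 + √(A - 562))*(1317 + 1197) = (7*361 + √((-2 + I*√583) - 562))*(1317 + 1197) = (2527 + √(-564 + I*√583))*2514 = 6352878 + 2514*√(-564 + I*√583)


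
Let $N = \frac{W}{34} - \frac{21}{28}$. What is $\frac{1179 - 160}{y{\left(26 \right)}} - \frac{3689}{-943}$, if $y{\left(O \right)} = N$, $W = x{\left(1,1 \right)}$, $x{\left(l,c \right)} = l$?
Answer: $- \frac{65161595}{46207} \approx -1410.2$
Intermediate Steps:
$W = 1$
$N = - \frac{49}{68}$ ($N = 1 \cdot \frac{1}{34} - \frac{21}{28} = 1 \cdot \frac{1}{34} - \frac{3}{4} = \frac{1}{34} - \frac{3}{4} = - \frac{49}{68} \approx -0.72059$)
$y{\left(O \right)} = - \frac{49}{68}$
$\frac{1179 - 160}{y{\left(26 \right)}} - \frac{3689}{-943} = \frac{1179 - 160}{- \frac{49}{68}} - \frac{3689}{-943} = 1019 \left(- \frac{68}{49}\right) - - \frac{3689}{943} = - \frac{69292}{49} + \frac{3689}{943} = - \frac{65161595}{46207}$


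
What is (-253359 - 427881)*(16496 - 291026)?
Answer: 187020817200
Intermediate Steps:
(-253359 - 427881)*(16496 - 291026) = -681240*(-274530) = 187020817200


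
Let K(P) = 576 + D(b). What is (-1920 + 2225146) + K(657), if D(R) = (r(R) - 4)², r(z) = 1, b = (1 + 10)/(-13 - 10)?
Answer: 2223811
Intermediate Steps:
b = -11/23 (b = 11/(-23) = 11*(-1/23) = -11/23 ≈ -0.47826)
D(R) = 9 (D(R) = (1 - 4)² = (-3)² = 9)
K(P) = 585 (K(P) = 576 + 9 = 585)
(-1920 + 2225146) + K(657) = (-1920 + 2225146) + 585 = 2223226 + 585 = 2223811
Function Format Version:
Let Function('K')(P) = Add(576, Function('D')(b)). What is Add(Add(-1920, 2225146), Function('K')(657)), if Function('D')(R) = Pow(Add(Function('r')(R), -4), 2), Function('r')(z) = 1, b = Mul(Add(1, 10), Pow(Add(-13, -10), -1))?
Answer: 2223811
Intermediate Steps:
b = Rational(-11, 23) (b = Mul(11, Pow(-23, -1)) = Mul(11, Rational(-1, 23)) = Rational(-11, 23) ≈ -0.47826)
Function('D')(R) = 9 (Function('D')(R) = Pow(Add(1, -4), 2) = Pow(-3, 2) = 9)
Function('K')(P) = 585 (Function('K')(P) = Add(576, 9) = 585)
Add(Add(-1920, 2225146), Function('K')(657)) = Add(Add(-1920, 2225146), 585) = Add(2223226, 585) = 2223811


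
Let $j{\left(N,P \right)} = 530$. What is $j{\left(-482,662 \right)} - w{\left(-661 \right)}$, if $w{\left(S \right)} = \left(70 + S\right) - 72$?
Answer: $1193$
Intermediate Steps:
$w{\left(S \right)} = -2 + S$
$j{\left(-482,662 \right)} - w{\left(-661 \right)} = 530 - \left(-2 - 661\right) = 530 - -663 = 530 + 663 = 1193$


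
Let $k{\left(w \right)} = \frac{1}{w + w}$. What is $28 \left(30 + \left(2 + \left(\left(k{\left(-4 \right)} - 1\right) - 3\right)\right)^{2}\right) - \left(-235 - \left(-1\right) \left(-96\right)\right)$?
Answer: $\frac{20759}{16} \approx 1297.4$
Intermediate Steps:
$k{\left(w \right)} = \frac{1}{2 w}$
$28 \left(30 + \left(2 + \left(\left(k{\left(-4 \right)} - 1\right) - 3\right)\right)^{2}\right) - \left(-235 - \left(-1\right) \left(-96\right)\right) = 28 \left(30 + \left(2 - \left(4 + \frac{1}{8}\right)\right)^{2}\right) - \left(-235 - \left(-1\right) \left(-96\right)\right) = 28 \left(30 + \left(2 + \left(\left(\frac{1}{2} \left(- \frac{1}{4}\right) - 1\right) - 3\right)\right)^{2}\right) - \left(-235 - 96\right) = 28 \left(30 + \left(2 - \frac{33}{8}\right)^{2}\right) - \left(-235 - 96\right) = 28 \left(30 + \left(2 - \frac{33}{8}\right)^{2}\right) - -331 = 28 \left(30 + \left(2 - \frac{33}{8}\right)^{2}\right) + 331 = 28 \left(30 + \left(- \frac{17}{8}\right)^{2}\right) + 331 = 28 \left(30 + \frac{289}{64}\right) + 331 = 28 \cdot \frac{2209}{64} + 331 = \frac{15463}{16} + 331 = \frac{20759}{16}$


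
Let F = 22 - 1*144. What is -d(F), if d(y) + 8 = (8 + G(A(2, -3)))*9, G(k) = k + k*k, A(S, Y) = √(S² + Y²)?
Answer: -181 - 9*√13 ≈ -213.45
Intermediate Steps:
G(k) = k + k²
F = -122 (F = 22 - 144 = -122)
d(y) = 64 + 9*√13*(1 + √13) (d(y) = -8 + (8 + √(2² + (-3)²)*(1 + √(2² + (-3)²)))*9 = -8 + (8 + √(4 + 9)*(1 + √(4 + 9)))*9 = -8 + (8 + √13*(1 + √13))*9 = -8 + (72 + 9*√13*(1 + √13)) = 64 + 9*√13*(1 + √13))
-d(F) = -(181 + 9*√13) = -181 - 9*√13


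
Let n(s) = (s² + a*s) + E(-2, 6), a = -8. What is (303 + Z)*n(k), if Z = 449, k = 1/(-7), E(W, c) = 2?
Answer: 116560/49 ≈ 2378.8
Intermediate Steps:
k = -⅐ ≈ -0.14286
n(s) = 2 + s² - 8*s (n(s) = (s² - 8*s) + 2 = 2 + s² - 8*s)
(303 + Z)*n(k) = (303 + 449)*(2 + (-⅐)² - 8*(-⅐)) = 752*(2 + 1/49 + 8/7) = 752*(155/49) = 116560/49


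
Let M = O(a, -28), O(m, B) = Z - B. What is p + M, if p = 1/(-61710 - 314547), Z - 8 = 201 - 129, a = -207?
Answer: 40635755/376257 ≈ 108.00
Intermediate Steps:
Z = 80 (Z = 8 + (201 - 129) = 8 + 72 = 80)
O(m, B) = 80 - B
p = -1/376257 (p = 1/(-376257) = -1/376257 ≈ -2.6578e-6)
M = 108 (M = 80 - 1*(-28) = 80 + 28 = 108)
p + M = -1/376257 + 108 = 40635755/376257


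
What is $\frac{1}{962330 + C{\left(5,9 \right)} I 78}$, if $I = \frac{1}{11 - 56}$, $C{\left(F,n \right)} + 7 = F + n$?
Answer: $\frac{15}{14434768} \approx 1.0392 \cdot 10^{-6}$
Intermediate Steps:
$C{\left(F,n \right)} = -7 + F + n$ ($C{\left(F,n \right)} = -7 + \left(F + n\right) = -7 + F + n$)
$I = - \frac{1}{45}$ ($I = \frac{1}{-45} = - \frac{1}{45} \approx -0.022222$)
$\frac{1}{962330 + C{\left(5,9 \right)} I 78} = \frac{1}{962330 + \left(-7 + 5 + 9\right) \left(- \frac{1}{45}\right) 78} = \frac{1}{962330 + 7 \left(- \frac{1}{45}\right) 78} = \frac{1}{962330 - \frac{182}{15}} = \frac{1}{\frac{14434768}{15}} = \frac{15}{14434768}$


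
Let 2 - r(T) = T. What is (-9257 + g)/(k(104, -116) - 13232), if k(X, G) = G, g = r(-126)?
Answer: 9129/13348 ≈ 0.68392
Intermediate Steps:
r(T) = 2 - T
g = 128 (g = 2 - 1*(-126) = 2 + 126 = 128)
(-9257 + g)/(k(104, -116) - 13232) = (-9257 + 128)/(-116 - 13232) = -9129/(-13348) = -9129*(-1/13348) = 9129/13348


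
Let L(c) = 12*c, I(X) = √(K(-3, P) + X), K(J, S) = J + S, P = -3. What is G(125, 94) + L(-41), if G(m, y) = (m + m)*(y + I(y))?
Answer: 23008 + 500*√22 ≈ 25353.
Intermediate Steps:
I(X) = √(-6 + X) (I(X) = √((-3 - 3) + X) = √(-6 + X))
G(m, y) = 2*m*(y + √(-6 + y)) (G(m, y) = (m + m)*(y + √(-6 + y)) = (2*m)*(y + √(-6 + y)) = 2*m*(y + √(-6 + y)))
G(125, 94) + L(-41) = 2*125*(94 + √(-6 + 94)) + 12*(-41) = 2*125*(94 + √88) - 492 = 2*125*(94 + 2*√22) - 492 = (23500 + 500*√22) - 492 = 23008 + 500*√22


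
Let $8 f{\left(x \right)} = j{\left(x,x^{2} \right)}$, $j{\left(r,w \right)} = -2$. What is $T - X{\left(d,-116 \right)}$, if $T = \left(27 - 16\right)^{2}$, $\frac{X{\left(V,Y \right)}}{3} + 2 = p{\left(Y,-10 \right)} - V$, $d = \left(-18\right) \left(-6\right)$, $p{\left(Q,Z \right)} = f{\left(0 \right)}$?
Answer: $\frac{1807}{4} \approx 451.75$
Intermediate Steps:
$f{\left(x \right)} = - \frac{1}{4}$ ($f{\left(x \right)} = \frac{1}{8} \left(-2\right) = - \frac{1}{4}$)
$p{\left(Q,Z \right)} = - \frac{1}{4}$
$d = 108$
$X{\left(V,Y \right)} = - \frac{27}{4} - 3 V$ ($X{\left(V,Y \right)} = -6 + 3 \left(- \frac{1}{4} - V\right) = -6 - \left(\frac{3}{4} + 3 V\right) = - \frac{27}{4} - 3 V$)
$T = 121$ ($T = 11^{2} = 121$)
$T - X{\left(d,-116 \right)} = 121 - \left(- \frac{27}{4} - 324\right) = 121 - - \frac{1323}{4} = 121 + \frac{1323}{4} = \frac{1807}{4}$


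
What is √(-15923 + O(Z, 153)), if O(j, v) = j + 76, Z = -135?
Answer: I*√15982 ≈ 126.42*I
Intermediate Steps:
O(j, v) = 76 + j
√(-15923 + O(Z, 153)) = √(-15923 + (76 - 135)) = √(-15923 - 59) = √(-15982) = I*√15982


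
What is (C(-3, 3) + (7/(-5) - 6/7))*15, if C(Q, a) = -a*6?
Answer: -2127/7 ≈ -303.86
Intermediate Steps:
C(Q, a) = -6*a
(C(-3, 3) + (7/(-5) - 6/7))*15 = (-6*3 + (7/(-5) - 6/7))*15 = (-18 + (7*(-⅕) - 6*⅐))*15 = (-18 + (-7/5 - 6/7))*15 = (-18 - 79/35)*15 = -709/35*15 = -2127/7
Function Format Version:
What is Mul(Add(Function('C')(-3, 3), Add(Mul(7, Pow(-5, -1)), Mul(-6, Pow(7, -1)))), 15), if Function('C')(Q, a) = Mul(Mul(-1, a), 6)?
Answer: Rational(-2127, 7) ≈ -303.86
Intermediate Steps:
Function('C')(Q, a) = Mul(-6, a)
Mul(Add(Function('C')(-3, 3), Add(Mul(7, Pow(-5, -1)), Mul(-6, Pow(7, -1)))), 15) = Mul(Add(Mul(-6, 3), Add(Mul(7, Pow(-5, -1)), Mul(-6, Pow(7, -1)))), 15) = Mul(Add(-18, Add(Mul(7, Rational(-1, 5)), Mul(-6, Rational(1, 7)))), 15) = Mul(Add(-18, Add(Rational(-7, 5), Rational(-6, 7))), 15) = Mul(Add(-18, Rational(-79, 35)), 15) = Mul(Rational(-709, 35), 15) = Rational(-2127, 7)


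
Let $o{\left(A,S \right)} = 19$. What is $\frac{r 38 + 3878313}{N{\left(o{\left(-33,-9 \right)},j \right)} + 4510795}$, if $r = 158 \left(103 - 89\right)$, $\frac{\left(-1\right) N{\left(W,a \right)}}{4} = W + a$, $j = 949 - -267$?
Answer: $\frac{3962369}{4505855} \approx 0.87938$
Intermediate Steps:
$j = 1216$ ($j = 949 + 267 = 1216$)
$N{\left(W,a \right)} = - 4 W - 4 a$ ($N{\left(W,a \right)} = - 4 \left(W + a\right) = - 4 W - 4 a$)
$r = 2212$ ($r = 158 \cdot 14 = 2212$)
$\frac{r 38 + 3878313}{N{\left(o{\left(-33,-9 \right)},j \right)} + 4510795} = \frac{2212 \cdot 38 + 3878313}{\left(\left(-4\right) 19 - 4864\right) + 4510795} = \frac{84056 + 3878313}{\left(-76 - 4864\right) + 4510795} = \frac{3962369}{-4940 + 4510795} = \frac{3962369}{4505855}$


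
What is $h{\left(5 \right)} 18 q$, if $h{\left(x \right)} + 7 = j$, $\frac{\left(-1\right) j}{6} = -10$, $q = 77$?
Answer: $73458$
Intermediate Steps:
$j = 60$ ($j = \left(-6\right) \left(-10\right) = 60$)
$h{\left(x \right)} = 53$ ($h{\left(x \right)} = -7 + 60 = 53$)
$h{\left(5 \right)} 18 q = 53 \cdot 18 \cdot 77 = 954 \cdot 77 = 73458$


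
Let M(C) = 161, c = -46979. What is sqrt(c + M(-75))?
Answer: 153*I*sqrt(2) ≈ 216.37*I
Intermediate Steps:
sqrt(c + M(-75)) = sqrt(-46979 + 161) = sqrt(-46818) = 153*I*sqrt(2)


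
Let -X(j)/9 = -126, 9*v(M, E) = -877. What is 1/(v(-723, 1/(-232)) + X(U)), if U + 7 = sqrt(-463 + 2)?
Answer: 9/9329 ≈ 0.00096473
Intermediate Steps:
v(M, E) = -877/9 (v(M, E) = (1/9)*(-877) = -877/9)
U = -7 + I*sqrt(461) (U = -7 + sqrt(-463 + 2) = -7 + sqrt(-461) = -7 + I*sqrt(461) ≈ -7.0 + 21.471*I)
X(j) = 1134 (X(j) = -9*(-126) = 1134)
1/(v(-723, 1/(-232)) + X(U)) = 1/(-877/9 + 1134) = 1/(9329/9) = 9/9329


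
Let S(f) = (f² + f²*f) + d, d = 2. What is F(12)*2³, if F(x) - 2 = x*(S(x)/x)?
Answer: 15008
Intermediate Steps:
S(f) = 2 + f² + f³ (S(f) = (f² + f²*f) + 2 = (f² + f³) + 2 = 2 + f² + f³)
F(x) = 4 + x² + x³ (F(x) = 2 + x*((2 + x² + x³)/x) = 2 + (2 + x² + x³) = 4 + x² + x³)
F(12)*2³ = (4 + 12² + 12³)*2³ = (4 + 144 + 1728)*8 = 1876*8 = 15008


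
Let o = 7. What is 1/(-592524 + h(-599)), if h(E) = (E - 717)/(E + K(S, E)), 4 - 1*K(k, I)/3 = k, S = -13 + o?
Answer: -569/337144840 ≈ -1.6877e-6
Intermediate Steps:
S = -6 (S = -13 + 7 = -6)
K(k, I) = 12 - 3*k
h(E) = (-717 + E)/(30 + E) (h(E) = (E - 717)/(E + (12 - 3*(-6))) = (-717 + E)/(E + (12 + 18)) = (-717 + E)/(E + 30) = (-717 + E)/(30 + E))
1/(-592524 + h(-599)) = 1/(-592524 + (-717 - 599)/(30 - 599)) = 1/(-592524 - 1316/(-569)) = 1/(-592524 - 1/569*(-1316)) = 1/(-592524 + 1316/569) = 1/(-337144840/569) = -569/337144840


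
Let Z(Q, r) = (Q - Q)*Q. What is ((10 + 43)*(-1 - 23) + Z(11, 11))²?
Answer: 1617984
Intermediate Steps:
Z(Q, r) = 0 (Z(Q, r) = 0*Q = 0)
((10 + 43)*(-1 - 23) + Z(11, 11))² = ((10 + 43)*(-1 - 23) + 0)² = (53*(-24) + 0)² = (-1272 + 0)² = (-1272)² = 1617984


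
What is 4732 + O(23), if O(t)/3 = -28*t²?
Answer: -39704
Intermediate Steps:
O(t) = -84*t² (O(t) = 3*(-28*t²) = -84*t²)
4732 + O(23) = 4732 - 84*23² = 4732 - 84*529 = 4732 - 44436 = -39704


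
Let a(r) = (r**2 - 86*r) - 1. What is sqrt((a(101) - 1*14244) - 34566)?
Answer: 8*I*sqrt(739) ≈ 217.48*I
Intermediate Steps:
a(r) = -1 + r**2 - 86*r
sqrt((a(101) - 1*14244) - 34566) = sqrt(((-1 + 101**2 - 86*101) - 1*14244) - 34566) = sqrt(((-1 + 10201 - 8686) - 14244) - 34566) = sqrt((1514 - 14244) - 34566) = sqrt(-12730 - 34566) = sqrt(-47296) = 8*I*sqrt(739)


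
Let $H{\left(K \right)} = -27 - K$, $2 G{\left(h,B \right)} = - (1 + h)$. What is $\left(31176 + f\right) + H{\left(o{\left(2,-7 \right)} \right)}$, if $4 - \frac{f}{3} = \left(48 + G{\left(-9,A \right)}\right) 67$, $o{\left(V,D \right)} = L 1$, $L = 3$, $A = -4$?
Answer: $20706$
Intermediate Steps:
$G{\left(h,B \right)} = - \frac{1}{2} - \frac{h}{2}$ ($G{\left(h,B \right)} = \frac{\left(-1\right) \left(1 + h\right)}{2} = \frac{-1 - h}{2} = - \frac{1}{2} - \frac{h}{2}$)
$o{\left(V,D \right)} = 3$ ($o{\left(V,D \right)} = 3 \cdot 1 = 3$)
$f = -10440$ ($f = 12 - 3 \left(48 - -4\right) 67 = 12 - 3 \left(48 + \left(- \frac{1}{2} + \frac{9}{2}\right)\right) 67 = 12 - 3 \left(48 + 4\right) 67 = 12 - 3 \cdot 52 \cdot 67 = 12 - 10452 = -10440$)
$\left(31176 + f\right) + H{\left(o{\left(2,-7 \right)} \right)} = \left(31176 - 10440\right) - 30 = 20736 - 30 = 20706$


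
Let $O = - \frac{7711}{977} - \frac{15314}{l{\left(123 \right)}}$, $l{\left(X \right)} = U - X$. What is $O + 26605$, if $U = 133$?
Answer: $\frac{122445981}{4885} \approx 25066.0$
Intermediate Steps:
$l{\left(X \right)} = 133 - X$
$O = - \frac{7519444}{4885}$ ($O = - \frac{7711}{977} - \frac{15314}{133 - 123} = \left(-7711\right) \frac{1}{977} - \frac{15314}{133 - 123} = - \frac{7711}{977} - \frac{15314}{10} = - \frac{7711}{977} - \frac{7657}{5} = - \frac{7519444}{4885} \approx -1539.3$)
$O + 26605 = - \frac{7519444}{4885} + 26605 = \frac{122445981}{4885}$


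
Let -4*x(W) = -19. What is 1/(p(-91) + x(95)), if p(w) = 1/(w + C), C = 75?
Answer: 16/75 ≈ 0.21333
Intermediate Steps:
x(W) = 19/4 (x(W) = -¼*(-19) = 19/4)
p(w) = 1/(75 + w) (p(w) = 1/(w + 75) = 1/(75 + w))
1/(p(-91) + x(95)) = 1/(1/(75 - 91) + 19/4) = 1/(1/(-16) + 19/4) = 1/(-1/16 + 19/4) = 1/(75/16) = 16/75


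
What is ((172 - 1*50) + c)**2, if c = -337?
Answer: 46225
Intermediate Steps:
((172 - 1*50) + c)**2 = ((172 - 1*50) - 337)**2 = ((172 - 50) - 337)**2 = (122 - 337)**2 = (-215)**2 = 46225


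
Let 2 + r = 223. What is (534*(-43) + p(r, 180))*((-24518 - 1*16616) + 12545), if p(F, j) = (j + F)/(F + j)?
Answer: 656432029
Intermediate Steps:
r = 221 (r = -2 + 223 = 221)
p(F, j) = 1 (p(F, j) = (F + j)/(F + j) = 1)
(534*(-43) + p(r, 180))*((-24518 - 1*16616) + 12545) = (534*(-43) + 1)*((-24518 - 1*16616) + 12545) = (-22962 + 1)*((-24518 - 16616) + 12545) = -22961*(-41134 + 12545) = -22961*(-28589) = 656432029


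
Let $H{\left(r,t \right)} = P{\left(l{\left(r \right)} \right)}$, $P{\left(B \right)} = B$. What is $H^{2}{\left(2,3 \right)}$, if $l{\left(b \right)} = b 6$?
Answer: $144$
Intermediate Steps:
$l{\left(b \right)} = 6 b$
$H{\left(r,t \right)} = 6 r$
$H^{2}{\left(2,3 \right)} = \left(6 \cdot 2\right)^{2} = 12^{2} = 144$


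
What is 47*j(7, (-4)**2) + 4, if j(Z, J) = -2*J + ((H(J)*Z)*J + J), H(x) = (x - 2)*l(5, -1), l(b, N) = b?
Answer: 367732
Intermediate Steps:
H(x) = -10 + 5*x (H(x) = (x - 2)*5 = (-2 + x)*5 = -10 + 5*x)
j(Z, J) = -J + J*Z*(-10 + 5*J) (j(Z, J) = -2*J + (((-10 + 5*J)*Z)*J + J) = -2*J + ((Z*(-10 + 5*J))*J + J) = -2*J + (J*Z*(-10 + 5*J) + J) = -2*J + (J + J*Z*(-10 + 5*J)) = -J + J*Z*(-10 + 5*J))
47*j(7, (-4)**2) + 4 = 47*((-4)**2*(-1 + 5*7*(-2 + (-4)**2))) + 4 = 47*(16*(-1 + 5*7*(-2 + 16))) + 4 = 47*(16*(-1 + 5*7*14)) + 4 = 47*(16*(-1 + 490)) + 4 = 47*(16*489) + 4 = 47*7824 + 4 = 367728 + 4 = 367732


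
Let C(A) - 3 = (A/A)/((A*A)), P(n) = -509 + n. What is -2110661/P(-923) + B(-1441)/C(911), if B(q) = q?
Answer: 885623957863/891335512 ≈ 993.59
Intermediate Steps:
C(A) = 3 + A**(-2) (C(A) = 3 + (A/A)/((A*A)) = 3 + 1/A**2 = 3 + A**(-2))
-2110661/P(-923) + B(-1441)/C(911) = -2110661/(-509 - 923) - 1441/(3 + 911**(-2)) = -2110661/(-1432) - 1441/(3 + 1/829921) = -2110661*(-1/1432) - 1441/2489764/829921 = 2110661/1432 - 1441*829921/2489764 = 2110661/1432 - 1195916161/2489764 = 885623957863/891335512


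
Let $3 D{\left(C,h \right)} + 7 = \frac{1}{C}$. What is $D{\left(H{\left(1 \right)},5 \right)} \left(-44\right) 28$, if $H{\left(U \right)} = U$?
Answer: $2464$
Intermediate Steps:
$D{\left(C,h \right)} = - \frac{7}{3} + \frac{1}{3 C}$
$D{\left(H{\left(1 \right)},5 \right)} \left(-44\right) 28 = \frac{1 - 7}{3 \cdot 1} \left(-44\right) 28 = \frac{1}{3} \cdot 1 \left(1 - 7\right) \left(-44\right) 28 = \frac{1}{3} \cdot 1 \left(-6\right) \left(-44\right) 28 = \left(-2\right) \left(-44\right) 28 = 88 \cdot 28 = 2464$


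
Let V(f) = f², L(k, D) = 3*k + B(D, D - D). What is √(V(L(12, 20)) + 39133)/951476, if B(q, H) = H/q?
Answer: √40429/951476 ≈ 0.00021132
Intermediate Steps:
L(k, D) = 3*k (L(k, D) = 3*k + (D - D)/D = 3*k + 0/D = 3*k + 0 = 3*k)
√(V(L(12, 20)) + 39133)/951476 = √((3*12)² + 39133)/951476 = √(36² + 39133)*(1/951476) = √(1296 + 39133)*(1/951476) = √40429*(1/951476) = √40429/951476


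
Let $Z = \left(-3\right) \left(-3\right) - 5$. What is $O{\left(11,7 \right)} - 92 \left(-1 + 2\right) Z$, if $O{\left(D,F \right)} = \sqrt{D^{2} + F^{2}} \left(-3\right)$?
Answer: $-368 - 3 \sqrt{170} \approx -407.12$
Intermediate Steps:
$Z = 4$ ($Z = 9 - 5 = 4$)
$O{\left(D,F \right)} = - 3 \sqrt{D^{2} + F^{2}}$
$O{\left(11,7 \right)} - 92 \left(-1 + 2\right) Z = - 3 \sqrt{11^{2} + 7^{2}} - 92 \left(-1 + 2\right) 4 = - 3 \sqrt{121 + 49} - 92 \cdot 1 \cdot 4 = - 3 \sqrt{170} - 368 = -368 - 3 \sqrt{170}$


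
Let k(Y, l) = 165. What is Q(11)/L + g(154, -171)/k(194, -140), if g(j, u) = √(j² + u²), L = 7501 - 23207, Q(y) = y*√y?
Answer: -11*√11/15706 + √52957/165 ≈ 1.3924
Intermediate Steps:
Q(y) = y^(3/2)
L = -15706
Q(11)/L + g(154, -171)/k(194, -140) = 11^(3/2)/(-15706) + √(154² + (-171)²)/165 = (11*√11)*(-1/15706) + √(23716 + 29241)*(1/165) = -11*√11/15706 + √52957*(1/165) = -11*√11/15706 + √52957/165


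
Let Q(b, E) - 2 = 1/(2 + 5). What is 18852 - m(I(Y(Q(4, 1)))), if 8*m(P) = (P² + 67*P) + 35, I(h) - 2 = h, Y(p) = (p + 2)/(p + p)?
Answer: 135516089/7200 ≈ 18822.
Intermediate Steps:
Q(b, E) = 15/7 (Q(b, E) = 2 + 1/(2 + 5) = 2 + 1/7 = 2 + ⅐ = 15/7)
Y(p) = (2 + p)/(2*p) (Y(p) = (2 + p)/((2*p)) = (2 + p)*(1/(2*p)) = (2 + p)/(2*p))
I(h) = 2 + h
m(P) = 35/8 + P²/8 + 67*P/8 (m(P) = ((P² + 67*P) + 35)/8 = (35 + P² + 67*P)/8 = 35/8 + P²/8 + 67*P/8)
18852 - m(I(Y(Q(4, 1)))) = 18852 - (35/8 + (2 + (2 + 15/7)/(2*(15/7)))²/8 + 67*(2 + (2 + 15/7)/(2*(15/7)))/8) = 18852 - (35/8 + (2 + (½)*(7/15)*(29/7))²/8 + 67*(2 + (½)*(7/15)*(29/7))/8) = 18852 - (35/8 + (2 + 29/30)²/8 + 67*(2 + 29/30)/8) = 18852 - (35/8 + (89/30)²/8 + (67/8)*(89/30)) = 18852 - (35/8 + (⅛)*(7921/900) + 5963/240) = 18852 - (35/8 + 7921/7200 + 5963/240) = 18852 - 1*218311/7200 = 18852 - 218311/7200 = 135516089/7200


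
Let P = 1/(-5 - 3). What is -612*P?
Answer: 153/2 ≈ 76.500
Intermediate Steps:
P = -1/8 (P = 1/(-8) = -1/8 ≈ -0.12500)
-612*P = -612*(-1/8) = 153/2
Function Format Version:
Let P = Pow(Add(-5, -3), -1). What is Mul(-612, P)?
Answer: Rational(153, 2) ≈ 76.500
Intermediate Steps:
P = Rational(-1, 8) (P = Pow(-8, -1) = Rational(-1, 8) ≈ -0.12500)
Mul(-612, P) = Mul(-612, Rational(-1, 8)) = Rational(153, 2)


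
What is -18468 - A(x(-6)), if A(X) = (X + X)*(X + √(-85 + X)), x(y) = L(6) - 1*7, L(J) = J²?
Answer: -20150 - 116*I*√14 ≈ -20150.0 - 434.03*I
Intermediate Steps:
x(y) = 29 (x(y) = 6² - 1*7 = 36 - 7 = 29)
A(X) = 2*X*(X + √(-85 + X)) (A(X) = (2*X)*(X + √(-85 + X)) = 2*X*(X + √(-85 + X)))
-18468 - A(x(-6)) = -18468 - 2*29*(29 + √(-85 + 29)) = -18468 - 2*29*(29 + √(-56)) = -18468 - 2*29*(29 + 2*I*√14) = -18468 - (1682 + 116*I*√14) = -18468 + (-1682 - 116*I*√14) = -20150 - 116*I*√14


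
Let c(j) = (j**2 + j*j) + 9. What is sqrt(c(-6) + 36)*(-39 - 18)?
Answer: -171*sqrt(13) ≈ -616.55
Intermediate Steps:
c(j) = 9 + 2*j**2 (c(j) = (j**2 + j**2) + 9 = 2*j**2 + 9 = 9 + 2*j**2)
sqrt(c(-6) + 36)*(-39 - 18) = sqrt((9 + 2*(-6)**2) + 36)*(-39 - 18) = sqrt((9 + 2*36) + 36)*(-57) = sqrt((9 + 72) + 36)*(-57) = sqrt(81 + 36)*(-57) = sqrt(117)*(-57) = (3*sqrt(13))*(-57) = -171*sqrt(13)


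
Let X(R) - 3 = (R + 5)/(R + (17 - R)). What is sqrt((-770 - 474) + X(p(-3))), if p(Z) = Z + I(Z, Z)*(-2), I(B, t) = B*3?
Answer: I*sqrt(358309)/17 ≈ 35.211*I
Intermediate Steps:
I(B, t) = 3*B
p(Z) = -5*Z (p(Z) = Z + (3*Z)*(-2) = Z - 6*Z = -5*Z)
X(R) = 56/17 + R/17 (X(R) = 3 + (R + 5)/(R + (17 - R)) = 3 + (5 + R)/17 = 3 + (5 + R)*(1/17) = 3 + (5/17 + R/17) = 56/17 + R/17)
sqrt((-770 - 474) + X(p(-3))) = sqrt((-770 - 474) + (56/17 + (-5*(-3))/17)) = sqrt(-1244 + (56/17 + (1/17)*15)) = sqrt(-1244 + (56/17 + 15/17)) = sqrt(-1244 + 71/17) = sqrt(-21077/17) = I*sqrt(358309)/17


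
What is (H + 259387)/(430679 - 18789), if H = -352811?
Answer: -46712/205945 ≈ -0.22682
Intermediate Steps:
(H + 259387)/(430679 - 18789) = (-352811 + 259387)/(430679 - 18789) = -93424/411890 = -93424*1/411890 = -46712/205945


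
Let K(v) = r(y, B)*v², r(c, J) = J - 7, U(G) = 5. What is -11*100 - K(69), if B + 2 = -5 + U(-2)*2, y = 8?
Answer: 17944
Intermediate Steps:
B = 3 (B = -2 + (-5 + 5*2) = -2 + (-5 + 10) = -2 + 5 = 3)
r(c, J) = -7 + J
K(v) = -4*v² (K(v) = (-7 + 3)*v² = -4*v²)
-11*100 - K(69) = -11*100 - (-4)*69² = -1100 - (-4)*4761 = -1100 - 1*(-19044) = -1100 + 19044 = 17944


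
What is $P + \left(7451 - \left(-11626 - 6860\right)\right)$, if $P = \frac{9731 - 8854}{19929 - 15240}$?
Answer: $\frac{121619470}{4689} \approx 25937.0$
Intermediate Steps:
$P = \frac{877}{4689} \approx 0.18703$
$P + \left(7451 - \left(-11626 - 6860\right)\right) = \frac{877}{4689} + \left(7451 - \left(-11626 - 6860\right)\right) = \frac{877}{4689} + \left(7451 - -18486\right) = \frac{877}{4689} + \left(7451 + 18486\right) = \frac{877}{4689} + 25937 = \frac{121619470}{4689}$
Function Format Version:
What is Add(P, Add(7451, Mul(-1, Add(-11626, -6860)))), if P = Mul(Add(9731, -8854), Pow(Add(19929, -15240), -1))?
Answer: Rational(121619470, 4689) ≈ 25937.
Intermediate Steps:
P = Rational(877, 4689) (P = Mul(877, Pow(4689, -1)) = Mul(877, Rational(1, 4689)) = Rational(877, 4689) ≈ 0.18703)
Add(P, Add(7451, Mul(-1, Add(-11626, -6860)))) = Add(Rational(877, 4689), Add(7451, Mul(-1, Add(-11626, -6860)))) = Add(Rational(877, 4689), Add(7451, Mul(-1, -18486))) = Add(Rational(877, 4689), Add(7451, 18486)) = Add(Rational(877, 4689), 25937) = Rational(121619470, 4689)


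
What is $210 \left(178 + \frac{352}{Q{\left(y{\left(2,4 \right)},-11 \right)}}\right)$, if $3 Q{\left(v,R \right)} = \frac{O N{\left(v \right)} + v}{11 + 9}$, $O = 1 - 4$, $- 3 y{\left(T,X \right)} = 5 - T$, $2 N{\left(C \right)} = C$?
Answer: $8907780$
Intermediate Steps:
$N{\left(C \right)} = \frac{C}{2}$
$y{\left(T,X \right)} = - \frac{5}{3} + \frac{T}{3}$ ($y{\left(T,X \right)} = - \frac{5 - T}{3} = - \frac{5}{3} + \frac{T}{3}$)
$O = -3$
$Q{\left(v,R \right)} = - \frac{v}{120}$ ($Q{\left(v,R \right)} = \frac{\left(- 3 \frac{v}{2} + v\right) \frac{1}{11 + 9}}{3} = \frac{\left(- \frac{3 v}{2} + v\right) \frac{1}{20}}{3} = \frac{- \frac{v}{2} \cdot \frac{1}{20}}{3} = \frac{\left(- \frac{1}{40}\right) v}{3} = - \frac{v}{120}$)
$210 \left(178 + \frac{352}{Q{\left(y{\left(2,4 \right)},-11 \right)}}\right) = 210 \left(178 + \frac{352}{\left(- \frac{1}{120}\right) \left(- \frac{5}{3} + \frac{1}{3} \cdot 2\right)}\right) = 210 \left(178 + \frac{352}{\left(- \frac{1}{120}\right) \left(- \frac{5}{3} + \frac{2}{3}\right)}\right) = 210 \left(178 + \frac{352}{\left(- \frac{1}{120}\right) \left(-1\right)}\right) = 210 \left(178 + 352 \frac{1}{\frac{1}{120}}\right) = 210 \left(178 + 352 \cdot 120\right) = 210 \left(178 + 42240\right) = 210 \cdot 42418 = 8907780$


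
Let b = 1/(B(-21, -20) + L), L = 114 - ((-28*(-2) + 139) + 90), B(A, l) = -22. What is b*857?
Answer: -857/193 ≈ -4.4404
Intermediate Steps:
L = -171 (L = 114 - ((56 + 139) + 90) = 114 - (195 + 90) = 114 - 1*285 = 114 - 285 = -171)
b = -1/193 (b = 1/(-22 - 171) = 1/(-193) = -1/193 ≈ -0.0051813)
b*857 = -1/193*857 = -857/193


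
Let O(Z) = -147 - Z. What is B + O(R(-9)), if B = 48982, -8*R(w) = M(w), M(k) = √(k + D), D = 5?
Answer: 48835 + I/4 ≈ 48835.0 + 0.25*I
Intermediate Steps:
M(k) = √(5 + k) (M(k) = √(k + 5) = √(5 + k))
R(w) = -√(5 + w)/8
B + O(R(-9)) = 48982 + (-147 - (-1)*√(5 - 9)/8) = 48982 + (-147 - (-1)*√(-4)/8) = 48982 + (-147 - (-1)*2*I/8) = 48982 + (-147 - (-1)*I/4) = 48982 + (-147 + I/4) = 48835 + I/4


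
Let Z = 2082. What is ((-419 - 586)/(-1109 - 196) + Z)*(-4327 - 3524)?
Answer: -474203017/29 ≈ -1.6352e+7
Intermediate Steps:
((-419 - 586)/(-1109 - 196) + Z)*(-4327 - 3524) = ((-419 - 586)/(-1109 - 196) + 2082)*(-4327 - 3524) = (-1005/(-1305) + 2082)*(-7851) = (-1005*(-1/1305) + 2082)*(-7851) = (67/87 + 2082)*(-7851) = (181201/87)*(-7851) = -474203017/29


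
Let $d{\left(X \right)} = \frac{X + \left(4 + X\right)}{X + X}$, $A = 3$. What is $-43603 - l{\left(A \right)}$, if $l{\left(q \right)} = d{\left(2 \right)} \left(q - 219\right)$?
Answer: $-43171$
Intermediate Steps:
$d{\left(X \right)} = \frac{4 + 2 X}{2 X}$
$l{\left(q \right)} = -438 + 2 q$ ($l{\left(q \right)} = \frac{2 + 2}{2} \left(q - 219\right) = \frac{1}{2} \cdot 4 \left(-219 + q\right) = 2 \left(-219 + q\right) = -438 + 2 q$)
$-43603 - l{\left(A \right)} = -43603 - \left(-438 + 2 \cdot 3\right) = -43603 - \left(-438 + 6\right) = -43603 - -432 = -43603 + 432 = -43171$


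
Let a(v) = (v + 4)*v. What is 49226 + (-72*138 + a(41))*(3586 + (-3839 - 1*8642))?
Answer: 72018671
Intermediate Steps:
a(v) = v*(4 + v) (a(v) = (4 + v)*v = v*(4 + v))
49226 + (-72*138 + a(41))*(3586 + (-3839 - 1*8642)) = 49226 + (-72*138 + 41*(4 + 41))*(3586 + (-3839 - 1*8642)) = 49226 + (-9936 + 41*45)*(3586 + (-3839 - 8642)) = 49226 + (-9936 + 1845)*(3586 - 12481) = 49226 - 8091*(-8895) = 49226 + 71969445 = 72018671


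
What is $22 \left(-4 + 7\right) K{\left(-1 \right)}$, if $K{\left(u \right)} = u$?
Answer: $-66$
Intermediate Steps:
$22 \left(-4 + 7\right) K{\left(-1 \right)} = 22 \left(-4 + 7\right) \left(-1\right) = 22 \cdot 3 \left(-1\right) = 66 \left(-1\right) = -66$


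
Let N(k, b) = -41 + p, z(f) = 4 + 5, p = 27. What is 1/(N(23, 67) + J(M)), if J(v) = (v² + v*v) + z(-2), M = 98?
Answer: 1/19203 ≈ 5.2075e-5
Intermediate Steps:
z(f) = 9
N(k, b) = -14 (N(k, b) = -41 + 27 = -14)
J(v) = 9 + 2*v² (J(v) = (v² + v*v) + 9 = (v² + v²) + 9 = 2*v² + 9 = 9 + 2*v²)
1/(N(23, 67) + J(M)) = 1/(-14 + (9 + 2*98²)) = 1/(-14 + (9 + 2*9604)) = 1/(-14 + (9 + 19208)) = 1/(-14 + 19217) = 1/19203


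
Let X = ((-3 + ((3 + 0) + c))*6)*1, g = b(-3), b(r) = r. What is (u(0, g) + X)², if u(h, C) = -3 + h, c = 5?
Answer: 729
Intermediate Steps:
g = -3
X = 30 (X = ((-3 + ((3 + 0) + 5))*6)*1 = ((-3 + (3 + 5))*6)*1 = ((-3 + 8)*6)*1 = (5*6)*1 = 30*1 = 30)
(u(0, g) + X)² = ((-3 + 0) + 30)² = (-3 + 30)² = 27² = 729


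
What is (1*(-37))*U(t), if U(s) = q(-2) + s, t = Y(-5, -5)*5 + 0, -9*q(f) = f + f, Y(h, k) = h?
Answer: 8177/9 ≈ 908.56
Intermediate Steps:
q(f) = -2*f/9 (q(f) = -(f + f)/9 = -2*f/9)
t = -25 (t = -5*5 + 0 = -25 + 0 = -25)
U(s) = 4/9 + s (U(s) = -2/9*(-2) + s = 4/9 + s)
(1*(-37))*U(t) = (1*(-37))*(4/9 - 25) = -37*(-221/9) = 8177/9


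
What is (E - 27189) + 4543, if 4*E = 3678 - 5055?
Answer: -91961/4 ≈ -22990.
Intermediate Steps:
E = -1377/4 (E = (3678 - 5055)/4 = (¼)*(-1377) = -1377/4 ≈ -344.25)
(E - 27189) + 4543 = (-1377/4 - 27189) + 4543 = -110133/4 + 4543 = -91961/4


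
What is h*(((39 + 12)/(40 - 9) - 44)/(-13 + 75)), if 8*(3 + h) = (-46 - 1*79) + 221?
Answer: -11817/1922 ≈ -6.1483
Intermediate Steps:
h = 9 (h = -3 + ((-46 - 1*79) + 221)/8 = -3 + ((-46 - 79) + 221)/8 = -3 + (-125 + 221)/8 = -3 + (⅛)*96 = -3 + 12 = 9)
h*(((39 + 12)/(40 - 9) - 44)/(-13 + 75)) = 9*(((39 + 12)/(40 - 9) - 44)/(-13 + 75)) = 9*((51/31 - 44)/62) = 9*((51*(1/31) - 44)*(1/62)) = 9*((51/31 - 44)*(1/62)) = 9*(-1313/31*1/62) = 9*(-1313/1922) = -11817/1922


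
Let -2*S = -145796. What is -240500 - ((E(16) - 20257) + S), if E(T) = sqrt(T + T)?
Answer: -293141 - 4*sqrt(2) ≈ -2.9315e+5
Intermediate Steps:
S = 72898 (S = -1/2*(-145796) = 72898)
E(T) = sqrt(2)*sqrt(T) (E(T) = sqrt(2*T) = sqrt(2)*sqrt(T))
-240500 - ((E(16) - 20257) + S) = -240500 - ((sqrt(2)*sqrt(16) - 20257) + 72898) = -240500 - ((sqrt(2)*4 - 20257) + 72898) = -240500 - ((4*sqrt(2) - 20257) + 72898) = -240500 - ((-20257 + 4*sqrt(2)) + 72898) = -240500 - (52641 + 4*sqrt(2)) = -240500 + (-52641 - 4*sqrt(2)) = -293141 - 4*sqrt(2)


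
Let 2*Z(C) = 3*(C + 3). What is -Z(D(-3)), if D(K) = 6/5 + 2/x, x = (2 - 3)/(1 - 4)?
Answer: -153/10 ≈ -15.300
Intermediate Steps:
x = ⅓ (x = -1/(-3) = -1*(-⅓) = ⅓ ≈ 0.33333)
D(K) = 36/5 (D(K) = 6/5 + 2/(⅓) = 6*(⅕) + 2*3 = 6/5 + 6 = 36/5)
Z(C) = 9/2 + 3*C/2 (Z(C) = (3*(C + 3))/2 = (3*(3 + C))/2 = (9 + 3*C)/2 = 9/2 + 3*C/2)
-Z(D(-3)) = -(9/2 + (3/2)*(36/5)) = -(9/2 + 54/5) = -1*153/10 = -153/10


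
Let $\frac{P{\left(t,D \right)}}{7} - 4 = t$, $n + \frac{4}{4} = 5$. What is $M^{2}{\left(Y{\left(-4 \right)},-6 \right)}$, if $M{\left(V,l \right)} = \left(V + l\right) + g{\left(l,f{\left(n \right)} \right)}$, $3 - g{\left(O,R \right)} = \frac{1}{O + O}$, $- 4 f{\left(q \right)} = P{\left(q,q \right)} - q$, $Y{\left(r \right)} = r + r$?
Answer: $\frac{17161}{144} \approx 119.17$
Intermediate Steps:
$n = 4$ ($n = -1 + 5 = 4$)
$P{\left(t,D \right)} = 28 + 7 t$
$Y{\left(r \right)} = 2 r$
$f{\left(q \right)} = -7 - \frac{3 q}{2}$ ($f{\left(q \right)} = - \frac{\left(28 + 7 q\right) - q}{4} = - \frac{28 + 6 q}{4} = -7 - \frac{3 q}{2}$)
$g{\left(O,R \right)} = 3 - \frac{1}{2 O}$ ($g{\left(O,R \right)} = 3 - \frac{1}{O + O} = 3 - \frac{1}{2 O}$)
$M{\left(V,l \right)} = 3 + V + l - \frac{1}{2 l}$ ($M{\left(V,l \right)} = \left(V + l\right) + \left(3 - \frac{1}{2 l}\right) = 3 + V + l - \frac{1}{2 l}$)
$M^{2}{\left(Y{\left(-4 \right)},-6 \right)} = \left(3 + 2 \left(-4\right) - 6 - \frac{1}{2 \left(-6\right)}\right)^{2} = \left(3 - 8 - 6 - - \frac{1}{12}\right)^{2} = \left(3 - 8 - 6 + \frac{1}{12}\right)^{2} = \left(- \frac{131}{12}\right)^{2} = \frac{17161}{144}$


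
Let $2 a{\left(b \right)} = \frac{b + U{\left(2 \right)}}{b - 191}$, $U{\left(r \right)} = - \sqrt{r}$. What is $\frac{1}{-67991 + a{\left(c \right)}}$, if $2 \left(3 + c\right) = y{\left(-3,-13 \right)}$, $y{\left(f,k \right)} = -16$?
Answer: $- \frac{11097214612}{754510416532607} - \frac{404 \sqrt{2}}{754510416532607} \approx -1.4708 \cdot 10^{-5}$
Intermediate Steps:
$c = -11$ ($c = -3 + \frac{1}{2} \left(-16\right) = -3 - 8 = -11$)
$a{\left(b \right)} = \frac{b - \sqrt{2}}{2 \left(-191 + b\right)}$ ($a{\left(b \right)} = \frac{\left(b - \sqrt{2}\right) \frac{1}{b - 191}}{2} = \frac{\left(b - \sqrt{2}\right) \frac{1}{-191 + b}}{2} = \frac{\frac{1}{-191 + b} \left(b - \sqrt{2}\right)}{2} = \frac{b - \sqrt{2}}{2 \left(-191 + b\right)}$)
$\frac{1}{-67991 + a{\left(c \right)}} = \frac{1}{-67991 + \frac{-11 - \sqrt{2}}{2 \left(-191 - 11\right)}} = \frac{1}{-67991 + \frac{-11 - \sqrt{2}}{2 \left(-202\right)}} = \frac{1}{-67991 + \frac{1}{2} \left(- \frac{1}{202}\right) \left(-11 - \sqrt{2}\right)} = \frac{1}{-67991 + \left(\frac{11}{404} + \frac{\sqrt{2}}{404}\right)} = \frac{1}{- \frac{27468353}{404} + \frac{\sqrt{2}}{404}}$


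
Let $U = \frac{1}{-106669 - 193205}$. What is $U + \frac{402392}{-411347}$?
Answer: $- \frac{120667309955}{123352270278} \approx -0.97823$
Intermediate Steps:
$U = - \frac{1}{299874}$ ($U = \frac{1}{-299874} = - \frac{1}{299874} \approx -3.3347 \cdot 10^{-6}$)
$U + \frac{402392}{-411347} = - \frac{1}{299874} + \frac{402392}{-411347} = - \frac{1}{299874} + 402392 \left(- \frac{1}{411347}\right) = - \frac{1}{299874} - \frac{402392}{411347} = - \frac{120667309955}{123352270278}$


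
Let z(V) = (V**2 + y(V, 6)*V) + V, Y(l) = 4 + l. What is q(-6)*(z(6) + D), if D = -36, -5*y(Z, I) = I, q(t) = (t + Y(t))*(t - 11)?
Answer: -816/5 ≈ -163.20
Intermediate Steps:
q(t) = (-11 + t)*(4 + 2*t) (q(t) = (t + (4 + t))*(t - 11) = (4 + 2*t)*(-11 + t) = (-11 + t)*(4 + 2*t))
y(Z, I) = -I/5
z(V) = V**2 - V/5 (z(V) = (V**2 + (-1/5*6)*V) + V = (V**2 - 6*V/5) + V = V**2 - V/5)
q(-6)*(z(6) + D) = (-44 - 18*(-6) + 2*(-6)**2)*(6*(-1/5 + 6) - 36) = (-44 + 108 + 2*36)*(6*(29/5) - 36) = (-44 + 108 + 72)*(174/5 - 36) = 136*(-6/5) = -816/5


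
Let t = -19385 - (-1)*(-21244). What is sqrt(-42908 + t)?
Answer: I*sqrt(83537) ≈ 289.03*I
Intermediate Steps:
t = -40629 (t = -19385 - 1*21244 = -19385 - 21244 = -40629)
sqrt(-42908 + t) = sqrt(-42908 - 40629) = sqrt(-83537) = I*sqrt(83537)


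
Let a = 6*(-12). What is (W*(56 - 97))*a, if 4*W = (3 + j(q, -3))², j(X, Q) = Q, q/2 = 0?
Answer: 0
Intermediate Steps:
q = 0 (q = 2*0 = 0)
W = 0 (W = (3 - 3)²/4 = (¼)*0² = (¼)*0 = 0)
a = -72
(W*(56 - 97))*a = (0*(56 - 97))*(-72) = (0*(-41))*(-72) = 0*(-72) = 0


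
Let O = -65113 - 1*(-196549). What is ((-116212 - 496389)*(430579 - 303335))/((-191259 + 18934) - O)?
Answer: 77949801644/303761 ≈ 2.5662e+5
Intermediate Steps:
O = 131436 (O = -65113 + 196549 = 131436)
((-116212 - 496389)*(430579 - 303335))/((-191259 + 18934) - O) = ((-116212 - 496389)*(430579 - 303335))/((-191259 + 18934) - 1*131436) = (-612601*127244)/(-172325 - 131436) = -77949801644/(-303761) = -77949801644*(-1/303761) = 77949801644/303761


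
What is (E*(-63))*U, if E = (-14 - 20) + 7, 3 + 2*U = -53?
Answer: -47628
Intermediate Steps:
U = -28 (U = -3/2 + (½)*(-53) = -3/2 - 53/2 = -28)
E = -27 (E = -34 + 7 = -27)
(E*(-63))*U = -27*(-63)*(-28) = 1701*(-28) = -47628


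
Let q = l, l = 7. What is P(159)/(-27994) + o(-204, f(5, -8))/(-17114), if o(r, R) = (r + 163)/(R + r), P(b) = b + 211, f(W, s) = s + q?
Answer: -15844447/1197723290 ≈ -0.013229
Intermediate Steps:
q = 7
f(W, s) = 7 + s (f(W, s) = s + 7 = 7 + s)
P(b) = 211 + b
o(r, R) = (163 + r)/(R + r)
P(159)/(-27994) + o(-204, f(5, -8))/(-17114) = (211 + 159)/(-27994) + ((163 - 204)/((7 - 8) - 204))/(-17114) = 370*(-1/27994) + (-41/(-1 - 204))*(-1/17114) = -185/13997 + (-41/(-205))*(-1/17114) = -185/13997 - 1/205*(-41)*(-1/17114) = -185/13997 + (⅕)*(-1/17114) = -185/13997 - 1/85570 = -15844447/1197723290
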